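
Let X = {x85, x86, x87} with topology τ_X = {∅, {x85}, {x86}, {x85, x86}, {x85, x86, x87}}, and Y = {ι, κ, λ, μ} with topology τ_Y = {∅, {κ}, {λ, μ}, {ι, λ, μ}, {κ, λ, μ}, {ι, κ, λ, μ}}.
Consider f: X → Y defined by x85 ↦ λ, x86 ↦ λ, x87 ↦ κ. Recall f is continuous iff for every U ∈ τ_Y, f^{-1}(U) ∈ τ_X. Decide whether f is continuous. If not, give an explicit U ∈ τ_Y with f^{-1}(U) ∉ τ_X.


f is NOT continuous.

Compute f^{-1}(U) for each U ∈ τ_Y:
  U = ∅: f^{-1}(U) = ∅ ∈ τ_X ✓.
  U = {κ}: f^{-1}(U) = {x87} ∉ τ_X ✗.
  U = {λ, μ}: f^{-1}(U) = {x85, x86} ∈ τ_X ✓.
  U = {ι, λ, μ}: f^{-1}(U) = {x85, x86} ∈ τ_X ✓.
  U = {κ, λ, μ}: f^{-1}(U) = {x85, x86, x87} ∈ τ_X ✓.
  U = {ι, κ, λ, μ}: f^{-1}(U) = {x85, x86, x87} ∈ τ_X ✓.
Found U = {κ} with f^{-1}(U) = {x87} not in τ_X. Therefore f is NOT continuous.


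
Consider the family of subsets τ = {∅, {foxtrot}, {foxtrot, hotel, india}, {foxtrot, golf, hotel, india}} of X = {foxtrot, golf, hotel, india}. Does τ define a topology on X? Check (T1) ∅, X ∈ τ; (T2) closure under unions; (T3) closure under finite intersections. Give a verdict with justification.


τ IS a topology on X.

Axiom (T1): ∅ ∈ τ? Yes; X ∈ τ? Yes.
Axiom (T2/T3): check pairwise unions and intersections of members of τ.
All pairwise intersections and unions checked — each lies in τ. Therefore τ satisfies (T1), (T2), (T3): it IS a topology on X.


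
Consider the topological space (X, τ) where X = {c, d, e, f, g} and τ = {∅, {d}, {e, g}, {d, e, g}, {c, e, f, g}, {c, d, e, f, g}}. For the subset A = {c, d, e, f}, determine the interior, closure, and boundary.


int(A) = {d}, cl(A) = {c, d, e, f, g}, ∂A = {c, e, f, g}.

Closed sets in (X, τ) are complements of opens:
  closed(X, τ) = {∅, {d}, {c, f}, {c, d, f}, {c, e, f, g}, {c, d, e, f, g}}.
int(A) = ⋃ {U ∈ τ : U ⊆ A}. Opens contained in A: ∅, {d}.
Taking the union of these: int(A) = {d}.
cl(A) = ⋂ {C closed : A ⊆ C}. Closed sets containing A: {c, d, e, f, g}.
Intersecting these: cl(A) = {c, d, e, f, g}.
∂A = cl(A) ∖ int(A) = {c, d, e, f, g} ∖ {d} = {c, e, f, g}.


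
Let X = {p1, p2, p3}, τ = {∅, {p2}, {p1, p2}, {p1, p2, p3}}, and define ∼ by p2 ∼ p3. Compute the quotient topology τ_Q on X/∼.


X/∼ = {[p1], [p2=p3]}; |τ_Q| = 2.

Equivalence classes: [p1], [p2=p3].
Quotient map π: X → X/∼ sends p1 ↦ [p1], p2 ↦ [p2=p3], p3 ↦ [p2=p3].
For each subset V ⊆ X/∼, compute π^{-1}(V) ⊆ X and check whether π^{-1}(V) ∈ τ. V is open in τ_Q iff π^{-1}(V) ∈ τ.
  V = {}: π^{-1}(V) = ∅ ∈ τ ✓.
  V = {[p1]}: π^{-1}(V) = {p1} ∉ τ ✗.
  V = {[p2=p3]}: π^{-1}(V) = {p2, p3} ∉ τ ✗.
  V = {[p1], [p2=p3]}: π^{-1}(V) = {p1, p2, p3} ∈ τ ✓.
Open sets in the quotient: τ_Q = {{}, {[p1], [p2=p3]}} (2 elements).


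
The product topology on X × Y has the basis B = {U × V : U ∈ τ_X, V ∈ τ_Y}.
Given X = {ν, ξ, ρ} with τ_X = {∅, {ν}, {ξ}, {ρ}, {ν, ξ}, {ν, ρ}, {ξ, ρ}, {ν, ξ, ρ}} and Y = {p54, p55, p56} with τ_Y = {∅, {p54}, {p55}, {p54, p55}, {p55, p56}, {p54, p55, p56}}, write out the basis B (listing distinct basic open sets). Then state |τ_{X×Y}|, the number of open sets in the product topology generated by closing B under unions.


Basis B = {∅ × ∅, {ν} × {p54}, {ν} × {p55}, {ξ} × {p54}, {ξ} × {p55}, {ρ} × {p54}, {ρ} × {p55}, {ν} × {p54, p55}, {ν, ξ} × {p54}, {ν, ρ} × {p54}, {ν} × {p55, p56}, {ν, ξ} × {p55}, {ν, ρ} × {p55}, {ξ} × {p54, p55}, {ξ, ρ} × {p54}, {ξ} × {p55, p56}, {ξ, ρ} × {p55}, {ρ} × {p54, p55}, {ρ} × {p55, p56}, {ν} × {p54, p55, p56}, {ν, ξ, ρ} × {p54}, {ν, ξ, ρ} × {p55}, {ξ} × {p54, p55, p56}, {ρ} × {p54, p55, p56}, {ν, ξ} × {p54, p55}, {ν, ρ} × {p54, p55}, {ν, ξ} × {p55, p56}, {ν, ρ} × {p55, p56}, {ξ, ρ} × {p54, p55}, {ξ, ρ} × {p55, p56}, {ν, ξ} × {p54, p55, p56}, {ν, ρ} × {p54, p55, p56}, {ν, ξ, ρ} × {p54, p55}, {ν, ξ, ρ} × {p55, p56}, {ξ, ρ} × {p54, p55, p56}, {ν, ξ, ρ} × {p54, p55, p56}}; |τ_{X×Y}| = 216.

Enumerate products U × V with U ∈ τ_X, V ∈ τ_Y (deduplicated):
  ∅ × ∅ = {} (∅)
  {ν} × {p54} = {(ν,p54)}
  {ν} × {p55} = {(ν,p55)}
  {ξ} × {p54} = {(ξ,p54)}
  {ξ} × {p55} = {(ξ,p55)}
  {ρ} × {p54} = {(ρ,p54)}
  {ρ} × {p55} = {(ρ,p55)}
  {ν} × {p54, p55} = {(ν,p54), (ν,p55)}
  {ν, ξ} × {p54} = {(ν,p54), (ξ,p54)}
  {ν, ρ} × {p54} = {(ν,p54), (ρ,p54)}
  {ν} × {p55, p56} = {(ν,p55), (ν,p56)}
  {ν, ξ} × {p55} = {(ν,p55), (ξ,p55)}
  {ν, ρ} × {p55} = {(ν,p55), (ρ,p55)}
  {ξ} × {p54, p55} = {(ξ,p54), (ξ,p55)}
  {ξ, ρ} × {p54} = {(ξ,p54), (ρ,p54)}
  {ξ} × {p55, p56} = {(ξ,p55), (ξ,p56)}
  {ξ, ρ} × {p55} = {(ξ,p55), (ρ,p55)}
  {ρ} × {p54, p55} = {(ρ,p54), (ρ,p55)}
  {ρ} × {p55, p56} = {(ρ,p55), (ρ,p56)}
  {ν} × {p54, p55, p56} = {(ν,p54), (ν,p55), (ν,p56)}
  {ν, ξ, ρ} × {p54} = {(ν,p54), (ξ,p54), (ρ,p54)}
  {ν, ξ, ρ} × {p55} = {(ν,p55), (ξ,p55), (ρ,p55)}
  {ξ} × {p54, p55, p56} = {(ξ,p54), (ξ,p55), (ξ,p56)}
  {ρ} × {p54, p55, p56} = {(ρ,p54), (ρ,p55), (ρ,p56)}
  {ν, ξ} × {p54, p55} = {(ν,p54), (ν,p55), (ξ,p54), (ξ,p55)}
  {ν, ρ} × {p54, p55} = {(ν,p54), (ν,p55), (ρ,p54), (ρ,p55)}
  {ν, ξ} × {p55, p56} = {(ν,p55), (ν,p56), (ξ,p55), (ξ,p56)}
  {ν, ρ} × {p55, p56} = {(ν,p55), (ν,p56), (ρ,p55), (ρ,p56)}
  {ξ, ρ} × {p54, p55} = {(ξ,p54), (ξ,p55), (ρ,p54), (ρ,p55)}
  {ξ, ρ} × {p55, p56} = {(ξ,p55), (ξ,p56), (ρ,p55), (ρ,p56)}
  {ν, ξ} × {p54, p55, p56} = {(ν,p54), (ν,p55), (ν,p56), (ξ,p54), (ξ,p55), (ξ,p56)}
  {ν, ρ} × {p54, p55, p56} = {(ν,p54), (ν,p55), (ν,p56), (ρ,p54), (ρ,p55), (ρ,p56)}
  {ν, ξ, ρ} × {p54, p55} = {(ν,p54), (ν,p55), (ξ,p54), (ξ,p55), (ρ,p54), (ρ,p55)}
  {ν, ξ, ρ} × {p55, p56} = {(ν,p55), (ν,p56), (ξ,p55), (ξ,p56), (ρ,p55), (ρ,p56)}
  {ξ, ρ} × {p54, p55, p56} = {(ξ,p54), (ξ,p55), (ξ,p56), (ρ,p54), (ρ,p55), (ρ,p56)}
  {ν, ξ, ρ} × {p54, p55, p56} = {(ν,p54), (ν,p55), (ν,p56), (ξ,p54), (ξ,p55), (ξ,p56), (ρ,p54), (ρ,p55), (ρ,p56)}
These 36 distinct sets form the basis B.
Close under arbitrary unions to get τ_{X×Y}; counting gives |τ_{X×Y}| = 216.


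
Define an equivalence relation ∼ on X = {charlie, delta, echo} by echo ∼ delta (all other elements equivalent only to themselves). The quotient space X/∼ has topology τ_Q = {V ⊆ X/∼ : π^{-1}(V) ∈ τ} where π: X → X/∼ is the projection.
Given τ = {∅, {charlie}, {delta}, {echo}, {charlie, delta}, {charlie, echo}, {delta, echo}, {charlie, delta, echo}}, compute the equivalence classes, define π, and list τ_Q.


X/∼ = {[charlie], [delta=echo]}; |τ_Q| = 4.

Equivalence classes: [charlie], [delta=echo].
Quotient map π: X → X/∼ sends charlie ↦ [charlie], delta ↦ [delta=echo], echo ↦ [delta=echo].
For each subset V ⊆ X/∼, compute π^{-1}(V) ⊆ X and check whether π^{-1}(V) ∈ τ. V is open in τ_Q iff π^{-1}(V) ∈ τ.
  V = {}: π^{-1}(V) = ∅ ∈ τ ✓.
  V = {[charlie]}: π^{-1}(V) = {charlie} ∈ τ ✓.
  V = {[delta=echo]}: π^{-1}(V) = {delta, echo} ∈ τ ✓.
  V = {[charlie], [delta=echo]}: π^{-1}(V) = {charlie, delta, echo} ∈ τ ✓.
Open sets in the quotient: τ_Q = {{}, {[charlie]}, {[delta=echo]}, {[charlie], [delta=echo]}} (4 elements).


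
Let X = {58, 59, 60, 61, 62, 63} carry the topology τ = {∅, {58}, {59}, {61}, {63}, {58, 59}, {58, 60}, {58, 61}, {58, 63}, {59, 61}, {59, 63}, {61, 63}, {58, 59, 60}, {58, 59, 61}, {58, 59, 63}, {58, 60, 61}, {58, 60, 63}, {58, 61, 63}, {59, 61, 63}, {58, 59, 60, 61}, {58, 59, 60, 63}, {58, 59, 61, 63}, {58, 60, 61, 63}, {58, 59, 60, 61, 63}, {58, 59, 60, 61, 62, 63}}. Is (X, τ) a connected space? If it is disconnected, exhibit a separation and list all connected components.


(X, τ) is connected.

Find clopen sets (U ∈ τ with X ∖ U ∈ τ):
  U = ∅, X ∖ U = {58, 59, 60, 61, 62, 63} — both open, so U is clopen.
  U = {58, 59, 60, 61, 62, 63}, X ∖ U = ∅ — both open, so U is clopen.
Only trivial clopens (∅ and X) exist, so (X, τ) is connected.
Compute connected components by grouping points that agree on all clopens:
  component: {58, 59, 60, 61, 62, 63}


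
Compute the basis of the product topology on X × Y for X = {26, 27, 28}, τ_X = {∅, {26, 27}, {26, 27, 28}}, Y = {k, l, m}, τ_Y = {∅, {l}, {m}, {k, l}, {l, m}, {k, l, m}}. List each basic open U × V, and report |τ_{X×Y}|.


Basis B = {∅ × ∅, {26, 27} × {l}, {26, 27} × {m}, {26, 27, 28} × {l}, {26, 27, 28} × {m}, {26, 27} × {k, l}, {26, 27} × {l, m}, {26, 27} × {k, l, m}, {26, 27, 28} × {k, l}, {26, 27, 28} × {l, m}, {26, 27, 28} × {k, l, m}}; |τ_{X×Y}| = 18.

Enumerate products U × V with U ∈ τ_X, V ∈ τ_Y (deduplicated):
  ∅ × ∅ = {} (∅)
  {26, 27} × {l} = {(26,l), (27,l)}
  {26, 27} × {m} = {(26,m), (27,m)}
  {26, 27, 28} × {l} = {(26,l), (27,l), (28,l)}
  {26, 27, 28} × {m} = {(26,m), (27,m), (28,m)}
  {26, 27} × {k, l} = {(26,k), (26,l), (27,k), (27,l)}
  {26, 27} × {l, m} = {(26,l), (26,m), (27,l), (27,m)}
  {26, 27} × {k, l, m} = {(26,k), (26,l), (26,m), (27,k), (27,l), (27,m)}
  {26, 27, 28} × {k, l} = {(26,k), (26,l), (27,k), (27,l), (28,k), (28,l)}
  {26, 27, 28} × {l, m} = {(26,l), (26,m), (27,l), (27,m), (28,l), (28,m)}
  {26, 27, 28} × {k, l, m} = {(26,k), (26,l), (26,m), (27,k), (27,l), (27,m), (28,k), (28,l), (28,m)}
These 11 distinct sets form the basis B.
Close under arbitrary unions to get τ_{X×Y}; counting gives |τ_{X×Y}| = 18.


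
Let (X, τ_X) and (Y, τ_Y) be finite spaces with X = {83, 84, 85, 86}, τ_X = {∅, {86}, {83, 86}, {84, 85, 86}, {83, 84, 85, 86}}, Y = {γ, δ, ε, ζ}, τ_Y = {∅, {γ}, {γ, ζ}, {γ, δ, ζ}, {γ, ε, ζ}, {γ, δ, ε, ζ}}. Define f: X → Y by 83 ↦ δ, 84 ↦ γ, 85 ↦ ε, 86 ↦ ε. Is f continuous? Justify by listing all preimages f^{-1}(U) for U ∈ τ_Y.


f is NOT continuous.

Compute f^{-1}(U) for each U ∈ τ_Y:
  U = ∅: f^{-1}(U) = ∅ ∈ τ_X ✓.
  U = {γ}: f^{-1}(U) = {84} ∉ τ_X ✗.
  U = {γ, ζ}: f^{-1}(U) = {84} ∉ τ_X ✗.
  U = {γ, δ, ζ}: f^{-1}(U) = {83, 84} ∉ τ_X ✗.
  U = {γ, ε, ζ}: f^{-1}(U) = {84, 85, 86} ∈ τ_X ✓.
  U = {γ, δ, ε, ζ}: f^{-1}(U) = {83, 84, 85, 86} ∈ τ_X ✓.
Found U = {γ} with f^{-1}(U) = {84} not in τ_X. Therefore f is NOT continuous.


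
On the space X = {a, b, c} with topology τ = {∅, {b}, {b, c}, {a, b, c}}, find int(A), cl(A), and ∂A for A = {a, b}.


int(A) = {b}, cl(A) = {a, b, c}, ∂A = {a, c}.

Closed sets in (X, τ) are complements of opens:
  closed(X, τ) = {∅, {a}, {a, c}, {a, b, c}}.
int(A) = ⋃ {U ∈ τ : U ⊆ A}. Opens contained in A: ∅, {b}.
Taking the union of these: int(A) = {b}.
cl(A) = ⋂ {C closed : A ⊆ C}. Closed sets containing A: {a, b, c}.
Intersecting these: cl(A) = {a, b, c}.
∂A = cl(A) ∖ int(A) = {a, b, c} ∖ {b} = {a, c}.


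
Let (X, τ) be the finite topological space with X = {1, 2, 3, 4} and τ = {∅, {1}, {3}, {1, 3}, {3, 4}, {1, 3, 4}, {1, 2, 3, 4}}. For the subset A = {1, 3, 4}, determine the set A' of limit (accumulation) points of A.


A' = {2, 4}

For each x ∈ X, list the open sets U ∈ τ with x ∈ U, then check whether U ∩ (A ∖ {x}) ≠ ∅ for every such U.
  x = 1: open {1} ∋ x has {1} ∩ (A ∖ {1}) = ∅, so x is NOT a limit point.
  x = 2: opens ∋ x are {1, 2, 3, 4}; each meets A ∖ {2}, so x IS a limit point.
  x = 3: open {3} ∋ x has {3} ∩ (A ∖ {3}) = ∅, so x is NOT a limit point.
  x = 4: opens ∋ x are {3, 4}, {1, 3, 4}, {1, 2, 3, 4}; each meets A ∖ {4}, so x IS a limit point.
Collecting: A' = {2, 4}.


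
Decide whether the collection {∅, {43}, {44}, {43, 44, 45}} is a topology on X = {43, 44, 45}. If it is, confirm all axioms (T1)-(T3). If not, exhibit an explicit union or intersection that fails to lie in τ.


τ is NOT a topology on X.

Axiom (T1): ∅ ∈ τ? Yes; X ∈ τ? Yes.
Axiom (T2/T3): check pairwise unions and intersections of members of τ.
Counterexample for (T2): {43} ∪ {44} = {43, 44} ∉ τ. Therefore τ is NOT a topology.


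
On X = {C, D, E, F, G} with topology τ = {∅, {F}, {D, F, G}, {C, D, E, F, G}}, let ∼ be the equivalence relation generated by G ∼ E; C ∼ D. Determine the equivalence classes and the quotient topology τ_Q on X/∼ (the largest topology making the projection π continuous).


X/∼ = {[C=D], [E=G], [F]}; |τ_Q| = 3.

Equivalence classes: [C=D], [E=G], [F].
Quotient map π: X → X/∼ sends C ↦ [C=D], D ↦ [C=D], E ↦ [E=G], F ↦ [F], G ↦ [E=G].
For each subset V ⊆ X/∼, compute π^{-1}(V) ⊆ X and check whether π^{-1}(V) ∈ τ. V is open in τ_Q iff π^{-1}(V) ∈ τ.
  V = {}: π^{-1}(V) = ∅ ∈ τ ✓.
  V = {[C=D]}: π^{-1}(V) = {C, D} ∉ τ ✗.
  V = {[E=G]}: π^{-1}(V) = {E, G} ∉ τ ✗.
  V = {[C=D], [E=G]}: π^{-1}(V) = {C, D, E, G} ∉ τ ✗.
  V = {[F]}: π^{-1}(V) = {F} ∈ τ ✓.
  V = {[C=D], [F]}: π^{-1}(V) = {C, D, F} ∉ τ ✗.
  V = {[E=G], [F]}: π^{-1}(V) = {E, F, G} ∉ τ ✗.
  V = {[C=D], [E=G], [F]}: π^{-1}(V) = {C, D, E, F, G} ∈ τ ✓.
Open sets in the quotient: τ_Q = {{}, {[F]}, {[C=D], [E=G], [F]}} (3 elements).


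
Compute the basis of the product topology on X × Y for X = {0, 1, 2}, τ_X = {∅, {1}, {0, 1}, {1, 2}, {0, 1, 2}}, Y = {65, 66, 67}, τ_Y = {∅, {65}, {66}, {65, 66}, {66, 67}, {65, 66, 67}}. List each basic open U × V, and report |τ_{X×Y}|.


Basis B = {∅ × ∅, {1} × {65}, {1} × {66}, {0, 1} × {65}, {0, 1} × {66}, {1} × {65, 66}, {1, 2} × {65}, {1} × {66, 67}, {1, 2} × {66}, {0, 1, 2} × {65}, {0, 1, 2} × {66}, {1} × {65, 66, 67}, {0, 1} × {65, 66}, {0, 1} × {66, 67}, {1, 2} × {65, 66}, {1, 2} × {66, 67}, {0, 1} × {65, 66, 67}, {0, 1, 2} × {65, 66}, {0, 1, 2} × {66, 67}, {1, 2} × {65, 66, 67}, {0, 1, 2} × {65, 66, 67}}; |τ_{X×Y}| = 70.

Enumerate products U × V with U ∈ τ_X, V ∈ τ_Y (deduplicated):
  ∅ × ∅ = {} (∅)
  {1} × {65} = {(1,65)}
  {1} × {66} = {(1,66)}
  {0, 1} × {65} = {(0,65), (1,65)}
  {0, 1} × {66} = {(0,66), (1,66)}
  {1} × {65, 66} = {(1,65), (1,66)}
  {1, 2} × {65} = {(1,65), (2,65)}
  {1} × {66, 67} = {(1,66), (1,67)}
  {1, 2} × {66} = {(1,66), (2,66)}
  {0, 1, 2} × {65} = {(0,65), (1,65), (2,65)}
  {0, 1, 2} × {66} = {(0,66), (1,66), (2,66)}
  {1} × {65, 66, 67} = {(1,65), (1,66), (1,67)}
  {0, 1} × {65, 66} = {(0,65), (0,66), (1,65), (1,66)}
  {0, 1} × {66, 67} = {(0,66), (0,67), (1,66), (1,67)}
  {1, 2} × {65, 66} = {(1,65), (1,66), (2,65), (2,66)}
  {1, 2} × {66, 67} = {(1,66), (1,67), (2,66), (2,67)}
  {0, 1} × {65, 66, 67} = {(0,65), (0,66), (0,67), (1,65), (1,66), (1,67)}
  {0, 1, 2} × {65, 66} = {(0,65), (0,66), (1,65), (1,66), (2,65), (2,66)}
  {0, 1, 2} × {66, 67} = {(0,66), (0,67), (1,66), (1,67), (2,66), (2,67)}
  {1, 2} × {65, 66, 67} = {(1,65), (1,66), (1,67), (2,65), (2,66), (2,67)}
  {0, 1, 2} × {65, 66, 67} = {(0,65), (0,66), (0,67), (1,65), (1,66), (1,67), (2,65), (2,66), (2,67)}
These 21 distinct sets form the basis B.
Close under arbitrary unions to get τ_{X×Y}; counting gives |τ_{X×Y}| = 70.


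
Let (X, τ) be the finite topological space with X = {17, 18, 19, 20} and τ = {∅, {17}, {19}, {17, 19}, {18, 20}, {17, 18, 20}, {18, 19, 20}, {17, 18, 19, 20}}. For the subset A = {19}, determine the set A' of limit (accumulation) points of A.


A' = ∅

For each x ∈ X, list the open sets U ∈ τ with x ∈ U, then check whether U ∩ (A ∖ {x}) ≠ ∅ for every such U.
  x = 17: open {17} ∋ x has {17} ∩ (A ∖ {17}) = ∅, so x is NOT a limit point.
  x = 18: open {18, 20} ∋ x has {18, 20} ∩ (A ∖ {18}) = ∅, so x is NOT a limit point.
  x = 19: open {19} ∋ x has {19} ∩ (A ∖ {19}) = ∅, so x is NOT a limit point.
  x = 20: open {18, 20} ∋ x has {18, 20} ∩ (A ∖ {20}) = ∅, so x is NOT a limit point.
Collecting: A' = ∅.


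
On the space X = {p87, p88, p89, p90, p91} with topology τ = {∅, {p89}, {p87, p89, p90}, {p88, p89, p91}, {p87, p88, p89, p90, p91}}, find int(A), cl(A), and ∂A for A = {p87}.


int(A) = ∅, cl(A) = {p87, p90}, ∂A = {p87, p90}.

Closed sets in (X, τ) are complements of opens:
  closed(X, τ) = {∅, {p87, p90}, {p88, p91}, {p87, p88, p90, p91}, {p87, p88, p89, p90, p91}}.
int(A) = ⋃ {U ∈ τ : U ⊆ A}. Opens contained in A: ∅.
Taking the union of these: int(A) = ∅.
cl(A) = ⋂ {C closed : A ⊆ C}. Closed sets containing A: {p87, p90}, {p87, p88, p90, p91}, {p87, p88, p89, p90, p91}.
Intersecting these: cl(A) = {p87, p90}.
∂A = cl(A) ∖ int(A) = {p87, p90} ∖ ∅ = {p87, p90}.


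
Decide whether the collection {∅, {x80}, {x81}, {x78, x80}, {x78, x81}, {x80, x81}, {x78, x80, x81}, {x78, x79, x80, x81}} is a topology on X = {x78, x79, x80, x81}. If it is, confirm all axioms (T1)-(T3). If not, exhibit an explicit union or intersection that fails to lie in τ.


τ is NOT a topology on X.

Axiom (T1): ∅ ∈ τ? Yes; X ∈ τ? Yes.
Axiom (T2/T3): check pairwise unions and intersections of members of τ.
Counterexample for (T3): {x78, x80} ∩ {x78, x81} = {x78} ∉ τ. Therefore τ is NOT a topology.


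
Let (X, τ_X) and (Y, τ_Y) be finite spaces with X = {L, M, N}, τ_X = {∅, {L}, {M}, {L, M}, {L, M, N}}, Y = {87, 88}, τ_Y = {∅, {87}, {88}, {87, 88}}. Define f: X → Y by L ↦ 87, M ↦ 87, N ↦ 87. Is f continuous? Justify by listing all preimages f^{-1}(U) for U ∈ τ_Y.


f IS continuous.

Compute f^{-1}(U) for each U ∈ τ_Y:
  U = ∅: f^{-1}(U) = ∅ ∈ τ_X ✓.
  U = {87}: f^{-1}(U) = {L, M, N} ∈ τ_X ✓.
  U = {88}: f^{-1}(U) = ∅ ∈ τ_X ✓.
  U = {87, 88}: f^{-1}(U) = {L, M, N} ∈ τ_X ✓.
Every preimage lies in τ_X, so f IS continuous.


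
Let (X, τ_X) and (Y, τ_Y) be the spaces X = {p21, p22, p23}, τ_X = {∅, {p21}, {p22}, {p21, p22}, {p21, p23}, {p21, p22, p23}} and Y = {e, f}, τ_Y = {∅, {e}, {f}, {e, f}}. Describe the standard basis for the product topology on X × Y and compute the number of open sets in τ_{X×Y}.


Basis B = {∅ × ∅, {p21} × {e}, {p21} × {f}, {p22} × {e}, {p22} × {f}, {p21} × {e, f}, {p21, p22} × {e}, {p21, p23} × {e}, {p21, p22} × {f}, {p21, p23} × {f}, {p22} × {e, f}, {p21, p22, p23} × {e}, {p21, p22, p23} × {f}, {p21, p22} × {e, f}, {p21, p23} × {e, f}, {p21, p22, p23} × {e, f}}; |τ_{X×Y}| = 36.

Enumerate products U × V with U ∈ τ_X, V ∈ τ_Y (deduplicated):
  ∅ × ∅ = {} (∅)
  {p21} × {e} = {(p21,e)}
  {p21} × {f} = {(p21,f)}
  {p22} × {e} = {(p22,e)}
  {p22} × {f} = {(p22,f)}
  {p21} × {e, f} = {(p21,e), (p21,f)}
  {p21, p22} × {e} = {(p21,e), (p22,e)}
  {p21, p23} × {e} = {(p21,e), (p23,e)}
  {p21, p22} × {f} = {(p21,f), (p22,f)}
  {p21, p23} × {f} = {(p21,f), (p23,f)}
  {p22} × {e, f} = {(p22,e), (p22,f)}
  {p21, p22, p23} × {e} = {(p21,e), (p22,e), (p23,e)}
  {p21, p22, p23} × {f} = {(p21,f), (p22,f), (p23,f)}
  {p21, p22} × {e, f} = {(p21,e), (p21,f), (p22,e), (p22,f)}
  {p21, p23} × {e, f} = {(p21,e), (p21,f), (p23,e), (p23,f)}
  {p21, p22, p23} × {e, f} = {(p21,e), (p21,f), (p22,e), (p22,f), (p23,e), (p23,f)}
These 16 distinct sets form the basis B.
Close under arbitrary unions to get τ_{X×Y}; counting gives |τ_{X×Y}| = 36.


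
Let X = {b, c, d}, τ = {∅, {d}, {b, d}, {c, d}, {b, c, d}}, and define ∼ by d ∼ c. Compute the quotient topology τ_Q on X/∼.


X/∼ = {[b], [c=d]}; |τ_Q| = 3.

Equivalence classes: [b], [c=d].
Quotient map π: X → X/∼ sends b ↦ [b], c ↦ [c=d], d ↦ [c=d].
For each subset V ⊆ X/∼, compute π^{-1}(V) ⊆ X and check whether π^{-1}(V) ∈ τ. V is open in τ_Q iff π^{-1}(V) ∈ τ.
  V = {}: π^{-1}(V) = ∅ ∈ τ ✓.
  V = {[b]}: π^{-1}(V) = {b} ∉ τ ✗.
  V = {[c=d]}: π^{-1}(V) = {c, d} ∈ τ ✓.
  V = {[b], [c=d]}: π^{-1}(V) = {b, c, d} ∈ τ ✓.
Open sets in the quotient: τ_Q = {{}, {[c=d]}, {[b], [c=d]}} (3 elements).


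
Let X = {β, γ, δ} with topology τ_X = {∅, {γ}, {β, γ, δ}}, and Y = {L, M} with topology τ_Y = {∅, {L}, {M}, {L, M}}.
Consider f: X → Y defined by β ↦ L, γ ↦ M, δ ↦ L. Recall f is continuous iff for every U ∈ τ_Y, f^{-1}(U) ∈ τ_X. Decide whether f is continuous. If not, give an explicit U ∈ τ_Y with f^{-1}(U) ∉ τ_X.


f is NOT continuous.

Compute f^{-1}(U) for each U ∈ τ_Y:
  U = ∅: f^{-1}(U) = ∅ ∈ τ_X ✓.
  U = {L}: f^{-1}(U) = {β, δ} ∉ τ_X ✗.
  U = {M}: f^{-1}(U) = {γ} ∈ τ_X ✓.
  U = {L, M}: f^{-1}(U) = {β, γ, δ} ∈ τ_X ✓.
Found U = {L} with f^{-1}(U) = {β, δ} not in τ_X. Therefore f is NOT continuous.


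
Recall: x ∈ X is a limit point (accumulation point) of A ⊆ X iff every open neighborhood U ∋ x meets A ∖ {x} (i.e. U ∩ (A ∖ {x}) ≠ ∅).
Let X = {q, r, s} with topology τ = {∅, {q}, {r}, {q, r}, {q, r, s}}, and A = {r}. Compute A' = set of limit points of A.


A' = {s}

For each x ∈ X, list the open sets U ∈ τ with x ∈ U, then check whether U ∩ (A ∖ {x}) ≠ ∅ for every such U.
  x = q: open {q} ∋ x has {q} ∩ (A ∖ {q}) = ∅, so x is NOT a limit point.
  x = r: open {r} ∋ x has {r} ∩ (A ∖ {r}) = ∅, so x is NOT a limit point.
  x = s: opens ∋ x are {q, r, s}; each meets A ∖ {s}, so x IS a limit point.
Collecting: A' = {s}.


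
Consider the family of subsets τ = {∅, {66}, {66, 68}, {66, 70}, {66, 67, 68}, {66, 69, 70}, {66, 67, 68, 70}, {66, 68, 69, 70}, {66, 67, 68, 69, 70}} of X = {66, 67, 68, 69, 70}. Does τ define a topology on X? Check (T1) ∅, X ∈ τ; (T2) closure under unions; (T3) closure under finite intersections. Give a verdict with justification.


τ is NOT a topology on X.

Axiom (T1): ∅ ∈ τ? Yes; X ∈ τ? Yes.
Axiom (T2/T3): check pairwise unions and intersections of members of τ.
Counterexample for (T2): {66, 68} ∪ {66, 70} = {66, 68, 70} ∉ τ. Therefore τ is NOT a topology.


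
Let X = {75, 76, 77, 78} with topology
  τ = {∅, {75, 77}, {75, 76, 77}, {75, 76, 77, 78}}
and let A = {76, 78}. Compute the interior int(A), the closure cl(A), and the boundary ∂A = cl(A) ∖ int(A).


int(A) = ∅, cl(A) = {76, 78}, ∂A = {76, 78}.

Closed sets in (X, τ) are complements of opens:
  closed(X, τ) = {∅, {78}, {76, 78}, {75, 76, 77, 78}}.
int(A) = ⋃ {U ∈ τ : U ⊆ A}. Opens contained in A: ∅.
Taking the union of these: int(A) = ∅.
cl(A) = ⋂ {C closed : A ⊆ C}. Closed sets containing A: {76, 78}, {75, 76, 77, 78}.
Intersecting these: cl(A) = {76, 78}.
∂A = cl(A) ∖ int(A) = {76, 78} ∖ ∅ = {76, 78}.


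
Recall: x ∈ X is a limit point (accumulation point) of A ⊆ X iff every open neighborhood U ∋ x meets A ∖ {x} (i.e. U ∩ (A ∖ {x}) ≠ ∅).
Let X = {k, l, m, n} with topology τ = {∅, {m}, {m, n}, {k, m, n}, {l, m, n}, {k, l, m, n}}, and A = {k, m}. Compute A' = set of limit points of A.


A' = {k, l, n}

For each x ∈ X, list the open sets U ∈ τ with x ∈ U, then check whether U ∩ (A ∖ {x}) ≠ ∅ for every such U.
  x = k: opens ∋ x are {k, m, n}, {k, l, m, n}; each meets A ∖ {k}, so x IS a limit point.
  x = l: opens ∋ x are {l, m, n}, {k, l, m, n}; each meets A ∖ {l}, so x IS a limit point.
  x = m: open {m} ∋ x has {m} ∩ (A ∖ {m}) = ∅, so x is NOT a limit point.
  x = n: opens ∋ x are {m, n}, {k, m, n}, {l, m, n}, {k, l, m, n}; each meets A ∖ {n}, so x IS a limit point.
Collecting: A' = {k, l, n}.


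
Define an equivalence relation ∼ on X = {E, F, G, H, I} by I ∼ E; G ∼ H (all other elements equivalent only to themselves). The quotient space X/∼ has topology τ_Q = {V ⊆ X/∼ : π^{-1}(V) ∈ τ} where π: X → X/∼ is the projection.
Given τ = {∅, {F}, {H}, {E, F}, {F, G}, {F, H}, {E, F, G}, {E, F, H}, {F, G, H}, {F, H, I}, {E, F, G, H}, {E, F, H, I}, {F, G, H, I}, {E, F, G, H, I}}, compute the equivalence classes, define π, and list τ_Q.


X/∼ = {[E=I], [F], [G=H]}; |τ_Q| = 4.

Equivalence classes: [E=I], [F], [G=H].
Quotient map π: X → X/∼ sends E ↦ [E=I], F ↦ [F], G ↦ [G=H], H ↦ [G=H], I ↦ [E=I].
For each subset V ⊆ X/∼, compute π^{-1}(V) ⊆ X and check whether π^{-1}(V) ∈ τ. V is open in τ_Q iff π^{-1}(V) ∈ τ.
  V = {}: π^{-1}(V) = ∅ ∈ τ ✓.
  V = {[E=I]}: π^{-1}(V) = {E, I} ∉ τ ✗.
  V = {[F]}: π^{-1}(V) = {F} ∈ τ ✓.
  V = {[E=I], [F]}: π^{-1}(V) = {E, F, I} ∉ τ ✗.
  V = {[G=H]}: π^{-1}(V) = {G, H} ∉ τ ✗.
  V = {[E=I], [G=H]}: π^{-1}(V) = {E, G, H, I} ∉ τ ✗.
  V = {[F], [G=H]}: π^{-1}(V) = {F, G, H} ∈ τ ✓.
  V = {[E=I], [F], [G=H]}: π^{-1}(V) = {E, F, G, H, I} ∈ τ ✓.
Open sets in the quotient: τ_Q = {{}, {[F]}, {[F], [G=H]}, {[E=I], [F], [G=H]}} (4 elements).


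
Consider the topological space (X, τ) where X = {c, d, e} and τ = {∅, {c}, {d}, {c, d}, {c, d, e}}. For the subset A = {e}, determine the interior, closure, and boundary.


int(A) = ∅, cl(A) = {e}, ∂A = {e}.

Closed sets in (X, τ) are complements of opens:
  closed(X, τ) = {∅, {e}, {c, e}, {d, e}, {c, d, e}}.
int(A) = ⋃ {U ∈ τ : U ⊆ A}. Opens contained in A: ∅.
Taking the union of these: int(A) = ∅.
cl(A) = ⋂ {C closed : A ⊆ C}. Closed sets containing A: {e}, {c, e}, {d, e}, {c, d, e}.
Intersecting these: cl(A) = {e}.
∂A = cl(A) ∖ int(A) = {e} ∖ ∅ = {e}.


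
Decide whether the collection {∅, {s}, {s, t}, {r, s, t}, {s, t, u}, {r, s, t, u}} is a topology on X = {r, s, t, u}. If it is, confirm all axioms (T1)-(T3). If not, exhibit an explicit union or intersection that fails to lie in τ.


τ IS a topology on X.

Axiom (T1): ∅ ∈ τ? Yes; X ∈ τ? Yes.
Axiom (T2/T3): check pairwise unions and intersections of members of τ.
All pairwise intersections and unions checked — each lies in τ. Therefore τ satisfies (T1), (T2), (T3): it IS a topology on X.


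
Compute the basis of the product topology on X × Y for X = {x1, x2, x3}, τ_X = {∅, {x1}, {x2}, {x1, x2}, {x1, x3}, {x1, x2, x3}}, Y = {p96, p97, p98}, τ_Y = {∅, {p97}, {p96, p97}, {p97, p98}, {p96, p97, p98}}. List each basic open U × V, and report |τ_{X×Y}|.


Basis B = {∅ × ∅, {x1} × {p97}, {x2} × {p97}, {x1} × {p96, p97}, {x1} × {p97, p98}, {x1, x2} × {p97}, {x1, x3} × {p97}, {x2} × {p96, p97}, {x2} × {p97, p98}, {x1} × {p96, p97, p98}, {x1, x2, x3} × {p97}, {x2} × {p96, p97, p98}, {x1, x2} × {p96, p97}, {x1, x3} × {p96, p97}, {x1, x2} × {p97, p98}, {x1, x3} × {p97, p98}, {x1, x2} × {p96, p97, p98}, {x1, x3} × {p96, p97, p98}, {x1, x2, x3} × {p96, p97}, {x1, x2, x3} × {p97, p98}, {x1, x2, x3} × {p96, p97, p98}}; |τ_{X×Y}| = 70.

Enumerate products U × V with U ∈ τ_X, V ∈ τ_Y (deduplicated):
  ∅ × ∅ = {} (∅)
  {x1} × {p97} = {(x1,p97)}
  {x2} × {p97} = {(x2,p97)}
  {x1} × {p96, p97} = {(x1,p96), (x1,p97)}
  {x1} × {p97, p98} = {(x1,p97), (x1,p98)}
  {x1, x2} × {p97} = {(x1,p97), (x2,p97)}
  {x1, x3} × {p97} = {(x1,p97), (x3,p97)}
  {x2} × {p96, p97} = {(x2,p96), (x2,p97)}
  {x2} × {p97, p98} = {(x2,p97), (x2,p98)}
  {x1} × {p96, p97, p98} = {(x1,p96), (x1,p97), (x1,p98)}
  {x1, x2, x3} × {p97} = {(x1,p97), (x2,p97), (x3,p97)}
  {x2} × {p96, p97, p98} = {(x2,p96), (x2,p97), (x2,p98)}
  {x1, x2} × {p96, p97} = {(x1,p96), (x1,p97), (x2,p96), (x2,p97)}
  {x1, x3} × {p96, p97} = {(x1,p96), (x1,p97), (x3,p96), (x3,p97)}
  {x1, x2} × {p97, p98} = {(x1,p97), (x1,p98), (x2,p97), (x2,p98)}
  {x1, x3} × {p97, p98} = {(x1,p97), (x1,p98), (x3,p97), (x3,p98)}
  {x1, x2} × {p96, p97, p98} = {(x1,p96), (x1,p97), (x1,p98), (x2,p96), (x2,p97), (x2,p98)}
  {x1, x3} × {p96, p97, p98} = {(x1,p96), (x1,p97), (x1,p98), (x3,p96), (x3,p97), (x3,p98)}
  {x1, x2, x3} × {p96, p97} = {(x1,p96), (x1,p97), (x2,p96), (x2,p97), (x3,p96), (x3,p97)}
  {x1, x2, x3} × {p97, p98} = {(x1,p97), (x1,p98), (x2,p97), (x2,p98), (x3,p97), (x3,p98)}
  {x1, x2, x3} × {p96, p97, p98} = {(x1,p96), (x1,p97), (x1,p98), (x2,p96), (x2,p97), (x2,p98), (x3,p96), (x3,p97), (x3,p98)}
These 21 distinct sets form the basis B.
Close under arbitrary unions to get τ_{X×Y}; counting gives |τ_{X×Y}| = 70.


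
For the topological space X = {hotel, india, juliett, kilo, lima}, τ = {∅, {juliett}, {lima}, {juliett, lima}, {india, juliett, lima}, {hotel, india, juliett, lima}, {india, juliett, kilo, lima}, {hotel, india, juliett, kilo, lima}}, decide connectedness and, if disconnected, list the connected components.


(X, τ) is connected.

Find clopen sets (U ∈ τ with X ∖ U ∈ τ):
  U = ∅, X ∖ U = {hotel, india, juliett, kilo, lima} — both open, so U is clopen.
  U = {hotel, india, juliett, kilo, lima}, X ∖ U = ∅ — both open, so U is clopen.
Only trivial clopens (∅ and X) exist, so (X, τ) is connected.
Compute connected components by grouping points that agree on all clopens:
  component: {hotel, india, juliett, kilo, lima}


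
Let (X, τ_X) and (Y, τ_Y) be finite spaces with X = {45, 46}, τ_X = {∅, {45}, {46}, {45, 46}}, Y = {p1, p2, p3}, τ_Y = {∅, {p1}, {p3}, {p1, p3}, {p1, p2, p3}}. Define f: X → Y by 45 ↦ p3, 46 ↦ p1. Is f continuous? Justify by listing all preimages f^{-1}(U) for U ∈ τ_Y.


f IS continuous.

Compute f^{-1}(U) for each U ∈ τ_Y:
  U = ∅: f^{-1}(U) = ∅ ∈ τ_X ✓.
  U = {p1}: f^{-1}(U) = {46} ∈ τ_X ✓.
  U = {p3}: f^{-1}(U) = {45} ∈ τ_X ✓.
  U = {p1, p3}: f^{-1}(U) = {45, 46} ∈ τ_X ✓.
  U = {p1, p2, p3}: f^{-1}(U) = {45, 46} ∈ τ_X ✓.
Every preimage lies in τ_X, so f IS continuous.


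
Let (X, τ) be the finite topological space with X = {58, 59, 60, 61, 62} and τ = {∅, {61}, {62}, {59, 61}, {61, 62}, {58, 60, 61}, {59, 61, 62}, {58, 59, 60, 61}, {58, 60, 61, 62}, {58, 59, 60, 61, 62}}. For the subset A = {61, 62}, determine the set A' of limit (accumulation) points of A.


A' = {58, 59, 60}

For each x ∈ X, list the open sets U ∈ τ with x ∈ U, then check whether U ∩ (A ∖ {x}) ≠ ∅ for every such U.
  x = 58: opens ∋ x are {58, 60, 61}, {58, 59, 60, 61}, {58, 60, 61, 62}, {58, 59, 60, 61, 62}; each meets A ∖ {58}, so x IS a limit point.
  x = 59: opens ∋ x are {59, 61}, {59, 61, 62}, {58, 59, 60, 61}, {58, 59, 60, 61, 62}; each meets A ∖ {59}, so x IS a limit point.
  x = 60: opens ∋ x are {58, 60, 61}, {58, 59, 60, 61}, {58, 60, 61, 62}, {58, 59, 60, 61, 62}; each meets A ∖ {60}, so x IS a limit point.
  x = 61: open {61} ∋ x has {61} ∩ (A ∖ {61}) = ∅, so x is NOT a limit point.
  x = 62: open {62} ∋ x has {62} ∩ (A ∖ {62}) = ∅, so x is NOT a limit point.
Collecting: A' = {58, 59, 60}.


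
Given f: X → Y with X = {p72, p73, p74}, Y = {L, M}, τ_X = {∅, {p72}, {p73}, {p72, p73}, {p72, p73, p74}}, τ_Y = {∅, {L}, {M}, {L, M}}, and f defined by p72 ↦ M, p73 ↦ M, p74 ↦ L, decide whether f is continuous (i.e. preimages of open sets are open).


f is NOT continuous.

Compute f^{-1}(U) for each U ∈ τ_Y:
  U = ∅: f^{-1}(U) = ∅ ∈ τ_X ✓.
  U = {L}: f^{-1}(U) = {p74} ∉ τ_X ✗.
  U = {M}: f^{-1}(U) = {p72, p73} ∈ τ_X ✓.
  U = {L, M}: f^{-1}(U) = {p72, p73, p74} ∈ τ_X ✓.
Found U = {L} with f^{-1}(U) = {p74} not in τ_X. Therefore f is NOT continuous.


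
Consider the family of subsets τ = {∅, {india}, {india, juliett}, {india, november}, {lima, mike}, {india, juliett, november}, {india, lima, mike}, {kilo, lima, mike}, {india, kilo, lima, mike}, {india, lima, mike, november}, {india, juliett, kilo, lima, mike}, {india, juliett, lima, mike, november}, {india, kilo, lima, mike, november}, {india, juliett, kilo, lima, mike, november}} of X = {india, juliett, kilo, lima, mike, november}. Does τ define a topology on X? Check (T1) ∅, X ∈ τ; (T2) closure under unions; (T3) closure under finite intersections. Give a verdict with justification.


τ is NOT a topology on X.

Axiom (T1): ∅ ∈ τ? Yes; X ∈ τ? Yes.
Axiom (T2/T3): check pairwise unions and intersections of members of τ.
Counterexample for (T2): {india, juliett} ∪ {lima, mike} = {india, juliett, lima, mike} ∉ τ. Therefore τ is NOT a topology.


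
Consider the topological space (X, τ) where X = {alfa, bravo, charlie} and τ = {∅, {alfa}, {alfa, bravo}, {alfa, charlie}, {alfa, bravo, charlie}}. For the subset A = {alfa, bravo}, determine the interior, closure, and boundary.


int(A) = {alfa, bravo}, cl(A) = {alfa, bravo, charlie}, ∂A = {charlie}.

Closed sets in (X, τ) are complements of opens:
  closed(X, τ) = {∅, {bravo}, {charlie}, {bravo, charlie}, {alfa, bravo, charlie}}.
int(A) = ⋃ {U ∈ τ : U ⊆ A}. Opens contained in A: ∅, {alfa}, {alfa, bravo}.
Taking the union of these: int(A) = {alfa, bravo}.
cl(A) = ⋂ {C closed : A ⊆ C}. Closed sets containing A: {alfa, bravo, charlie}.
Intersecting these: cl(A) = {alfa, bravo, charlie}.
∂A = cl(A) ∖ int(A) = {alfa, bravo, charlie} ∖ {alfa, bravo} = {charlie}.


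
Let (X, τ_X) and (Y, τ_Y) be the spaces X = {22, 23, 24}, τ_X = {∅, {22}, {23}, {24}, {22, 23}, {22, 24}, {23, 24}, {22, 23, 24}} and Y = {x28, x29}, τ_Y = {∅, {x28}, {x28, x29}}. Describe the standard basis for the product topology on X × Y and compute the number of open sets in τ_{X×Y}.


Basis B = {∅ × ∅, {22} × {x28}, {23} × {x28}, {24} × {x28}, {22} × {x28, x29}, {22, 23} × {x28}, {22, 24} × {x28}, {23} × {x28, x29}, {23, 24} × {x28}, {24} × {x28, x29}, {22, 23, 24} × {x28}, {22, 23} × {x28, x29}, {22, 24} × {x28, x29}, {23, 24} × {x28, x29}, {22, 23, 24} × {x28, x29}}; |τ_{X×Y}| = 27.

Enumerate products U × V with U ∈ τ_X, V ∈ τ_Y (deduplicated):
  ∅ × ∅ = {} (∅)
  {22} × {x28} = {(22,x28)}
  {23} × {x28} = {(23,x28)}
  {24} × {x28} = {(24,x28)}
  {22} × {x28, x29} = {(22,x28), (22,x29)}
  {22, 23} × {x28} = {(22,x28), (23,x28)}
  {22, 24} × {x28} = {(22,x28), (24,x28)}
  {23} × {x28, x29} = {(23,x28), (23,x29)}
  {23, 24} × {x28} = {(23,x28), (24,x28)}
  {24} × {x28, x29} = {(24,x28), (24,x29)}
  {22, 23, 24} × {x28} = {(22,x28), (23,x28), (24,x28)}
  {22, 23} × {x28, x29} = {(22,x28), (22,x29), (23,x28), (23,x29)}
  {22, 24} × {x28, x29} = {(22,x28), (22,x29), (24,x28), (24,x29)}
  {23, 24} × {x28, x29} = {(23,x28), (23,x29), (24,x28), (24,x29)}
  {22, 23, 24} × {x28, x29} = {(22,x28), (22,x29), (23,x28), (23,x29), (24,x28), (24,x29)}
These 15 distinct sets form the basis B.
Close under arbitrary unions to get τ_{X×Y}; counting gives |τ_{X×Y}| = 27.


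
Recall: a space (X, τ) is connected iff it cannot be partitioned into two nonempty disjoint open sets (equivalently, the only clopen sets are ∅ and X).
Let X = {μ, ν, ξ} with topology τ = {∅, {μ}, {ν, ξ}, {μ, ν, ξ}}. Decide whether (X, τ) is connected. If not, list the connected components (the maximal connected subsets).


(X, τ) is disconnected; components = [{μ}, {ν, ξ}].

Find clopen sets (U ∈ τ with X ∖ U ∈ τ):
  U = ∅, X ∖ U = {μ, ν, ξ} — both open, so U is clopen.
  U = {μ}, X ∖ U = {ν, ξ} — both open, so U is clopen.
  U = {ν, ξ}, X ∖ U = {μ} — both open, so U is clopen.
  U = {μ, ν, ξ}, X ∖ U = ∅ — both open, so U is clopen.
Nontrivial clopen(s) exist: e.g. {ν, ξ}. So (X, τ) is disconnected.
Compute connected components by grouping points that agree on all clopens:
  component: {μ}
  component: {ν, ξ}


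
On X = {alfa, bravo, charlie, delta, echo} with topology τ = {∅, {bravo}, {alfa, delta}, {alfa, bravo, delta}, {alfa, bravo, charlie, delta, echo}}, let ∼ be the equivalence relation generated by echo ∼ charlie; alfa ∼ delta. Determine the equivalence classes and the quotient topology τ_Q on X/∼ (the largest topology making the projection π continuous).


X/∼ = {[alfa=delta], [bravo], [charlie=echo]}; |τ_Q| = 5.

Equivalence classes: [alfa=delta], [bravo], [charlie=echo].
Quotient map π: X → X/∼ sends alfa ↦ [alfa=delta], bravo ↦ [bravo], charlie ↦ [charlie=echo], delta ↦ [alfa=delta], echo ↦ [charlie=echo].
For each subset V ⊆ X/∼, compute π^{-1}(V) ⊆ X and check whether π^{-1}(V) ∈ τ. V is open in τ_Q iff π^{-1}(V) ∈ τ.
  V = {}: π^{-1}(V) = ∅ ∈ τ ✓.
  V = {[alfa=delta]}: π^{-1}(V) = {alfa, delta} ∈ τ ✓.
  V = {[bravo]}: π^{-1}(V) = {bravo} ∈ τ ✓.
  V = {[alfa=delta], [bravo]}: π^{-1}(V) = {alfa, bravo, delta} ∈ τ ✓.
  V = {[charlie=echo]}: π^{-1}(V) = {charlie, echo} ∉ τ ✗.
  V = {[alfa=delta], [charlie=echo]}: π^{-1}(V) = {alfa, charlie, delta, echo} ∉ τ ✗.
  V = {[bravo], [charlie=echo]}: π^{-1}(V) = {bravo, charlie, echo} ∉ τ ✗.
  V = {[alfa=delta], [bravo], [charlie=echo]}: π^{-1}(V) = {alfa, bravo, charlie, delta, echo} ∈ τ ✓.
Open sets in the quotient: τ_Q = {{}, {[alfa=delta]}, {[bravo]}, {[alfa=delta], [bravo]}, {[alfa=delta], [bravo], [charlie=echo]}} (5 elements).


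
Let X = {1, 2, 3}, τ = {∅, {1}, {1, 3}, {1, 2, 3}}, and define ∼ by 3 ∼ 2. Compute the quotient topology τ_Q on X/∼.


X/∼ = {[1], [2=3]}; |τ_Q| = 3.

Equivalence classes: [1], [2=3].
Quotient map π: X → X/∼ sends 1 ↦ [1], 2 ↦ [2=3], 3 ↦ [2=3].
For each subset V ⊆ X/∼, compute π^{-1}(V) ⊆ X and check whether π^{-1}(V) ∈ τ. V is open in τ_Q iff π^{-1}(V) ∈ τ.
  V = {}: π^{-1}(V) = ∅ ∈ τ ✓.
  V = {[1]}: π^{-1}(V) = {1} ∈ τ ✓.
  V = {[2=3]}: π^{-1}(V) = {2, 3} ∉ τ ✗.
  V = {[1], [2=3]}: π^{-1}(V) = {1, 2, 3} ∈ τ ✓.
Open sets in the quotient: τ_Q = {{}, {[1]}, {[1], [2=3]}} (3 elements).


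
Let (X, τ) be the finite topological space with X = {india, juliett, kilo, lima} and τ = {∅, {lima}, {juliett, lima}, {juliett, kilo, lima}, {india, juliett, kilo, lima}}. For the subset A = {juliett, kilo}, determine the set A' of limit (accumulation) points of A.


A' = {india, kilo}

For each x ∈ X, list the open sets U ∈ τ with x ∈ U, then check whether U ∩ (A ∖ {x}) ≠ ∅ for every such U.
  x = india: opens ∋ x are {india, juliett, kilo, lima}; each meets A ∖ {india}, so x IS a limit point.
  x = juliett: open {juliett, lima} ∋ x has {juliett, lima} ∩ (A ∖ {juliett}) = ∅, so x is NOT a limit point.
  x = kilo: opens ∋ x are {juliett, kilo, lima}, {india, juliett, kilo, lima}; each meets A ∖ {kilo}, so x IS a limit point.
  x = lima: open {lima} ∋ x has {lima} ∩ (A ∖ {lima}) = ∅, so x is NOT a limit point.
Collecting: A' = {india, kilo}.


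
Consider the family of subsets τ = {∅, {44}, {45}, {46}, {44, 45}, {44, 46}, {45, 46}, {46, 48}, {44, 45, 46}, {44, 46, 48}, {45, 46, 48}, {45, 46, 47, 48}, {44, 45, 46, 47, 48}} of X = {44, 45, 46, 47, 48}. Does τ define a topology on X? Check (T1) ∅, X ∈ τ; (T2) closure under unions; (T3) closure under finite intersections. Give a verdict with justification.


τ is NOT a topology on X.

Axiom (T1): ∅ ∈ τ? Yes; X ∈ τ? Yes.
Axiom (T2/T3): check pairwise unions and intersections of members of τ.
Counterexample for (T2): {44} ∪ {45, 46, 48} = {44, 45, 46, 48} ∉ τ. Therefore τ is NOT a topology.


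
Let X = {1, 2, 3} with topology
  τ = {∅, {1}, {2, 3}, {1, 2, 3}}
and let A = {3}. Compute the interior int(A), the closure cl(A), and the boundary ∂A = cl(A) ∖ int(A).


int(A) = ∅, cl(A) = {2, 3}, ∂A = {2, 3}.

Closed sets in (X, τ) are complements of opens:
  closed(X, τ) = {∅, {1}, {2, 3}, {1, 2, 3}}.
int(A) = ⋃ {U ∈ τ : U ⊆ A}. Opens contained in A: ∅.
Taking the union of these: int(A) = ∅.
cl(A) = ⋂ {C closed : A ⊆ C}. Closed sets containing A: {2, 3}, {1, 2, 3}.
Intersecting these: cl(A) = {2, 3}.
∂A = cl(A) ∖ int(A) = {2, 3} ∖ ∅ = {2, 3}.


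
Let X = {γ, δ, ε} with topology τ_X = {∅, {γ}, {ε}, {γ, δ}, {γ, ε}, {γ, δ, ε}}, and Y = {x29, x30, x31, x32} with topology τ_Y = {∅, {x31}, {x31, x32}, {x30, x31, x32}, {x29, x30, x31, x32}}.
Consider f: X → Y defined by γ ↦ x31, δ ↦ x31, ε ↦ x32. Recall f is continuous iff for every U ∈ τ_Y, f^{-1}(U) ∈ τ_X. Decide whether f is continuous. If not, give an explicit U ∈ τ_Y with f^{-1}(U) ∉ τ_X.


f IS continuous.

Compute f^{-1}(U) for each U ∈ τ_Y:
  U = ∅: f^{-1}(U) = ∅ ∈ τ_X ✓.
  U = {x31}: f^{-1}(U) = {γ, δ} ∈ τ_X ✓.
  U = {x31, x32}: f^{-1}(U) = {γ, δ, ε} ∈ τ_X ✓.
  U = {x30, x31, x32}: f^{-1}(U) = {γ, δ, ε} ∈ τ_X ✓.
  U = {x29, x30, x31, x32}: f^{-1}(U) = {γ, δ, ε} ∈ τ_X ✓.
Every preimage lies in τ_X, so f IS continuous.
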